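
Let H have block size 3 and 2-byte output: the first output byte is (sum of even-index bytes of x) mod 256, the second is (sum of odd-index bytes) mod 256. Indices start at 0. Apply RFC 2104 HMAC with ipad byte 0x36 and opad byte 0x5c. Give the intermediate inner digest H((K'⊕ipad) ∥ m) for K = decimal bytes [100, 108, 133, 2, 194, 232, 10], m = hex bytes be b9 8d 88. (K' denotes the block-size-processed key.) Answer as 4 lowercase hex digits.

Key decimal bytes [100, 108, 133, 2, 194, 232, 10] = 64 6c 85 02 c2 e8 0a is 7 bytes > B = 3, so hash it first: H(key) = b5 56, then zero-pad to 3 bytes: K' = b5 56 00.
K' ⊕ ipad = 83 60 36.
Inner input = 83 60 36 ∥ be b9 8d 88.
Inner hash: even-index sum = 506 mod 256 = 250; odd-index sum = 427 mod 256 = 171 → fa ab.

faab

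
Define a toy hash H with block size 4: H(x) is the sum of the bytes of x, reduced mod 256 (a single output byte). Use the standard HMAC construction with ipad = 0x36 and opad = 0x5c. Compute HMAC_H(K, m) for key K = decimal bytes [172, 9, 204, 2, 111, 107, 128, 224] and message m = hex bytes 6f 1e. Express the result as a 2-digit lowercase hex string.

af

Key decimal bytes [172, 9, 204, 2, 111, 107, 128, 224] = ac 09 cc 02 6f 6b 80 e0 is 8 bytes > B = 4, so hash it first: H(key) = bd, then zero-pad to 4 bytes: K' = bd 00 00 00.
K' ⊕ ipad = 8b 36 36 36.  K' ⊕ opad = e1 5c 5c 5c.
Inner input = (K'⊕ipad) ∥ m = 8b 36 36 36 ∥ 6f 1e.
Inner hash: sum = 139+54+54+54+111+30 = 442; mod 256 = 186 → ba.
Outer input = (K'⊕opad) ∥ inner = e1 5c 5c 5c ∥ ba.
Outer hash (tag): sum = 225+92+92+92+186 = 687; mod 256 = 175 → af.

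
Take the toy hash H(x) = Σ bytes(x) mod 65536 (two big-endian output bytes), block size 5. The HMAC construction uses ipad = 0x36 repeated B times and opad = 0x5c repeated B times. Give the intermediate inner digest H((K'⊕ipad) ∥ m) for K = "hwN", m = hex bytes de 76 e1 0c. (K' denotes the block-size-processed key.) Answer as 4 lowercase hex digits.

03c4

Key "hwN" = 68 77 4e is 3 bytes ≤ B = 5; zero-pad to 5 bytes: K' = 68 77 4e 00 00.
K' ⊕ ipad = 5e 41 78 36 36.
Inner input = 5e 41 78 36 36 ∥ de 76 e1 0c.
Inner hash: sum = 94+65+120+54+54+222+118+225+12 = 964 → 03 c4.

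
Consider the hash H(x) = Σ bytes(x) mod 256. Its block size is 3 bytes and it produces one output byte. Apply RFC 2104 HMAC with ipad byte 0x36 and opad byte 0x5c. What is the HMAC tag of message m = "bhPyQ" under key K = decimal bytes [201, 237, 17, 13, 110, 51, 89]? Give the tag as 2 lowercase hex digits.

92

Key decimal bytes [201, 237, 17, 13, 110, 51, 89] = c9 ed 11 0d 6e 33 59 is 7 bytes > B = 3, so hash it first: H(key) = ce, then zero-pad to 3 bytes: K' = ce 00 00.
K' ⊕ ipad = f8 36 36.  K' ⊕ opad = 92 5c 5c.
Inner input = (K'⊕ipad) ∥ m = f8 36 36 ∥ 62 68 50 79 51.
Inner hash: sum = 248+54+54+98+104+80+121+81 = 840; mod 256 = 72 → 48.
Outer input = (K'⊕opad) ∥ inner = 92 5c 5c ∥ 48.
Outer hash (tag): sum = 146+92+92+72 = 402; mod 256 = 146 → 92.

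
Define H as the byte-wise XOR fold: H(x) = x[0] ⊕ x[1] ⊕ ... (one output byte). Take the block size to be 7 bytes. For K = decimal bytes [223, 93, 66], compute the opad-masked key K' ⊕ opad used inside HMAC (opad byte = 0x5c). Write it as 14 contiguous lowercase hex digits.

83011e5c5c5c5c

Key decimal bytes [223, 93, 66] = df 5d 42 is 3 bytes ≤ B = 7; zero-pad to 7 bytes: K' = df 5d 42 00 00 00 00.
XOR each byte with 0x5c: df⊕5c=83, 5d⊕5c=01, 42⊕5c=1e, 00⊕5c=5c, 00⊕5c=5c, 00⊕5c=5c, 00⊕5c=5c.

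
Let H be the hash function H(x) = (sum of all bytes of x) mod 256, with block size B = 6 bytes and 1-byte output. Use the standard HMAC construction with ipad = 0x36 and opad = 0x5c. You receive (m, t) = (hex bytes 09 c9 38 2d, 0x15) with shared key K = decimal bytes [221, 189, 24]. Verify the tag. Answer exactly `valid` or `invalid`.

invalid

Key decimal bytes [221, 189, 24] = dd bd 18 is 3 bytes ≤ B = 6; zero-pad to 6 bytes: K' = dd bd 18 00 00 00.
K' ⊕ ipad = eb 8b 2e 36 36 36; K' ⊕ opad = 81 e1 44 5c 5c 5c.
Inner hash: sum = 235+139+46+54+54+54+9+201+56+45 = 893; mod 256 = 125 → 7d.
Outer hash (recomputed tag): sum = 129+225+68+92+92+92+125 = 823; mod 256 = 55 → 37.
Recomputed tag = 37; claimed = 15 → mismatch.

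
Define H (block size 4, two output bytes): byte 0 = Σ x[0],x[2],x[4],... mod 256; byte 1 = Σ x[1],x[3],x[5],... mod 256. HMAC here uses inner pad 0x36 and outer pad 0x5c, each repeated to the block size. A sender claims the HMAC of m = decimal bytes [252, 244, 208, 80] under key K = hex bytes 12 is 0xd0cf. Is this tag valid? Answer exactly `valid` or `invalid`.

invalid

Key hex bytes 12 is 1 byte ≤ B = 4; zero-pad to 4 bytes: K' = 12 00 00 00.
K' ⊕ ipad = 24 36 36 36; K' ⊕ opad = 4e 5c 5c 5c.
Inner hash: even-index sum = 550 mod 256 = 38; odd-index sum = 432 mod 256 = 176 → 26 b0.
Outer hash (recomputed tag): even-index sum = 208 mod 256 = 208; odd-index sum = 360 mod 256 = 104 → d0 68.
Recomputed tag = d068; claimed = d0cf → mismatch.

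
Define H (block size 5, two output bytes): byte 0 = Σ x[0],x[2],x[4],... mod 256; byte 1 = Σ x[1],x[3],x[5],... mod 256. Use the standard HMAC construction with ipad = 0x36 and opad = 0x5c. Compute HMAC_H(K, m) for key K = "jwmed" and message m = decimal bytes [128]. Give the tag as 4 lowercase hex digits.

b36d

Key "jwmed" = 6a 77 6d 65 64 is exactly B = 5 bytes: K' = 6a 77 6d 65 64.
K' ⊕ ipad = 5c 41 5b 53 52.  K' ⊕ opad = 36 2b 31 39 38.
Inner input = (K'⊕ipad) ∥ m = 5c 41 5b 53 52 ∥ 80.
Inner hash: even-index sum = 265 mod 256 = 9; odd-index sum = 276 mod 256 = 20 → 09 14.
Outer input = (K'⊕opad) ∥ inner = 36 2b 31 39 38 ∥ 09 14.
Outer hash (tag): even-index sum = 179 mod 256 = 179; odd-index sum = 109 mod 256 = 109 → b3 6d.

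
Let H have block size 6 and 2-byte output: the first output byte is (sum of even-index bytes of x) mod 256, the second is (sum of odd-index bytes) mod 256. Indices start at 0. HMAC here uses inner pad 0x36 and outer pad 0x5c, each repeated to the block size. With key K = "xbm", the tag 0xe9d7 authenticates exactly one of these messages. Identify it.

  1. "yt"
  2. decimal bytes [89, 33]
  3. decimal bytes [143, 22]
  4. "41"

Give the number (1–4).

Key "xbm" = 78 62 6d is 3 bytes ≤ B = 6; zero-pad to 6 bytes: K' = 78 62 6d 00 00 00.
K' ⊕ ipad = 4e 54 5b 36 36 36; K' ⊕ opad = 24 3e 31 5c 5c 5c.
m1: inner = H(4e 54 5b 36 36 36 79 74) = 58 34; tag = H(24 3e 31 5c 5c 5c 58 34) = 092a
m2: inner = H(4e 54 5b 36 36 36 59 21) = 38 e1; tag = H(24 3e 31 5c 5c 5c 38 e1) = e9d7 ← matches
m3: inner = H(4e 54 5b 36 36 36 8f 16) = 6e d6; tag = H(24 3e 31 5c 5c 5c 6e d6) = 1fcc
m4: inner = H(4e 54 5b 36 36 36 34 31) = 13 f1; tag = H(24 3e 31 5c 5c 5c 13 f1) = c4e7

2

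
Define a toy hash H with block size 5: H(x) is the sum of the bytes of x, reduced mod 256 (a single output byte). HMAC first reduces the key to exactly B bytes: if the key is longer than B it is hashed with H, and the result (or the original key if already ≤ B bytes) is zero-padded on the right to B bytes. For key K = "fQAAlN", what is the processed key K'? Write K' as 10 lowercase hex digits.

|K| = 6 > B = 5, so first hash the key.
H(K): sum = 102+81+65+65+108+78 = 499; mod 256 = 243 → f3.
Zero-pad H(K) = f3 to 5 bytes: K' = f3 00 00 00 00.

f300000000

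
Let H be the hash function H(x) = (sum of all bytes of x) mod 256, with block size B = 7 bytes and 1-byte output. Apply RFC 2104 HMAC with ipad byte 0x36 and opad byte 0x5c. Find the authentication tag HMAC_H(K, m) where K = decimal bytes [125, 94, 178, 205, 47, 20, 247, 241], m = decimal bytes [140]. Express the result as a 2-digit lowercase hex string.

84

Key decimal bytes [125, 94, 178, 205, 47, 20, 247, 241] = 7d 5e b2 cd 2f 14 f7 f1 is 8 bytes > B = 7, so hash it first: H(key) = 85, then zero-pad to 7 bytes: K' = 85 00 00 00 00 00 00.
K' ⊕ ipad = b3 36 36 36 36 36 36.  K' ⊕ opad = d9 5c 5c 5c 5c 5c 5c.
Inner input = (K'⊕ipad) ∥ m = b3 36 36 36 36 36 36 ∥ 8c.
Inner hash: sum = 179+54+54+54+54+54+54+140 = 643; mod 256 = 131 → 83.
Outer input = (K'⊕opad) ∥ inner = d9 5c 5c 5c 5c 5c 5c ∥ 83.
Outer hash (tag): sum = 217+92+92+92+92+92+92+131 = 900; mod 256 = 132 → 84.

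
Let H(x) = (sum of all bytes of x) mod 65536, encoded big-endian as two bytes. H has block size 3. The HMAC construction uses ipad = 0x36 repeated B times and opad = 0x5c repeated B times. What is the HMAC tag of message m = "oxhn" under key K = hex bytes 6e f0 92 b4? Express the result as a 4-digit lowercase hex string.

026d

Key hex bytes 6e f0 92 b4 is 4 bytes > B = 3, so hash it first: H(key) = 02 a4, then zero-pad to 3 bytes: K' = 02 a4 00.
K' ⊕ ipad = 34 92 36.  K' ⊕ opad = 5e f8 5c.
Inner input = (K'⊕ipad) ∥ m = 34 92 36 ∥ 6f 78 68 6e.
Inner hash: sum = 52+146+54+111+120+104+110 = 697 → 02 b9.
Outer input = (K'⊕opad) ∥ inner = 5e f8 5c ∥ 02 b9.
Outer hash (tag): sum = 94+248+92+2+185 = 621 → 02 6d.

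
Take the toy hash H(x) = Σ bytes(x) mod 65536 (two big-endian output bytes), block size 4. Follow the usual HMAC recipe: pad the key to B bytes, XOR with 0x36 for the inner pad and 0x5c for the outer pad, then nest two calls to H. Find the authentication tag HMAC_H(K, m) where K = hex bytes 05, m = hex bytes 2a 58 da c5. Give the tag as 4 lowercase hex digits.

0265

Key hex bytes 05 is 1 byte ≤ B = 4; zero-pad to 4 bytes: K' = 05 00 00 00.
K' ⊕ ipad = 33 36 36 36.  K' ⊕ opad = 59 5c 5c 5c.
Inner input = (K'⊕ipad) ∥ m = 33 36 36 36 ∥ 2a 58 da c5.
Inner hash: sum = 51+54+54+54+42+88+218+197 = 758 → 02 f6.
Outer input = (K'⊕opad) ∥ inner = 59 5c 5c 5c ∥ 02 f6.
Outer hash (tag): sum = 89+92+92+92+2+246 = 613 → 02 65.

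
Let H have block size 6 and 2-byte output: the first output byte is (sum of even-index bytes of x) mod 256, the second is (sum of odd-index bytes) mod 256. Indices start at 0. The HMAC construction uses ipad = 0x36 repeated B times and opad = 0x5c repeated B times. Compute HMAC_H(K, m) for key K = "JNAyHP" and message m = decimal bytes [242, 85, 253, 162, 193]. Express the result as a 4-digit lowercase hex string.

Key "JNAyHP" = 4a 4e 41 79 48 50 is exactly B = 6 bytes: K' = 4a 4e 41 79 48 50.
K' ⊕ ipad = 7c 78 77 4f 7e 66.  K' ⊕ opad = 16 12 1d 25 14 0c.
Inner input = (K'⊕ipad) ∥ m = 7c 78 77 4f 7e 66 ∥ f2 55 fd a2 c1.
Inner hash: even-index sum = 1057 mod 256 = 33; odd-index sum = 548 mod 256 = 36 → 21 24.
Outer input = (K'⊕opad) ∥ inner = 16 12 1d 25 14 0c ∥ 21 24.
Outer hash (tag): even-index sum = 104 mod 256 = 104; odd-index sum = 103 mod 256 = 103 → 68 67.

6867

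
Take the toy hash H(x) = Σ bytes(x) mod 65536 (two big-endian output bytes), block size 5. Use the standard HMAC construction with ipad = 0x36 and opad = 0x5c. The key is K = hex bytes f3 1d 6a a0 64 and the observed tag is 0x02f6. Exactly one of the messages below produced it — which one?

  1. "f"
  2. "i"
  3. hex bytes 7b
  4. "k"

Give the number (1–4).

Key hex bytes f3 1d 6a a0 64 is exactly B = 5 bytes: K' = f3 1d 6a a0 64.
K' ⊕ ipad = c5 2b 5c 96 52; K' ⊕ opad = af 41 36 fc 38.
m1: inner = H(c5 2b 5c 96 52 66) = 02 9a; tag = H(af 41 36 fc 38 02 9a) = 02f6 ← matches
m2: inner = H(c5 2b 5c 96 52 69) = 02 9d; tag = H(af 41 36 fc 38 02 9d) = 02f9
m3: inner = H(c5 2b 5c 96 52 7b) = 02 af; tag = H(af 41 36 fc 38 02 af) = 030b
m4: inner = H(c5 2b 5c 96 52 6b) = 02 9f; tag = H(af 41 36 fc 38 02 9f) = 02fb

1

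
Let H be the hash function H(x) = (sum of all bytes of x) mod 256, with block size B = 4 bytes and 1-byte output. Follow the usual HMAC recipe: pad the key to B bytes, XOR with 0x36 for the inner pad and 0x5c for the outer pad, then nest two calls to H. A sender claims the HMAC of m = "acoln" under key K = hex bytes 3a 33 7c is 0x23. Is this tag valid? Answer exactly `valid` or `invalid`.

invalid

Key hex bytes 3a 33 7c is 3 bytes ≤ B = 4; zero-pad to 4 bytes: K' = 3a 33 7c 00.
K' ⊕ ipad = 0c 05 4a 36; K' ⊕ opad = 66 6f 20 5c.
Inner hash: sum = 12+5+74+54+97+99+111+108+110 = 670; mod 256 = 158 → 9e.
Outer hash (recomputed tag): sum = 102+111+32+92+158 = 495; mod 256 = 239 → ef.
Recomputed tag = ef; claimed = 23 → mismatch.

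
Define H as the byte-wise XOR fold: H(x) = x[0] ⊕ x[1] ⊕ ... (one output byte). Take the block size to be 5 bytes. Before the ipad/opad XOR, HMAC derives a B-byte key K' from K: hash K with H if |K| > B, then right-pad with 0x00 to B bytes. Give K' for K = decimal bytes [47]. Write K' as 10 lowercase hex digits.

2f00000000

Key decimal bytes [47] = 2f is 1 byte ≤ B = 5; zero-pad to 5 bytes: K' = 2f 00 00 00 00.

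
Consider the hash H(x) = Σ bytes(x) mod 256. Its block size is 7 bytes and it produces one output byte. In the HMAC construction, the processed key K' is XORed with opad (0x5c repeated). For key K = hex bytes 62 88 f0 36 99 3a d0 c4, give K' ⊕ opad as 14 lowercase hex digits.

2b5c5c5c5c5c5c

Key hex bytes 62 88 f0 36 99 3a d0 c4 is 8 bytes > B = 7, so hash it first: H(key) = 77, then zero-pad to 7 bytes: K' = 77 00 00 00 00 00 00.
XOR each byte with 0x5c: 77⊕5c=2b, 00⊕5c=5c, 00⊕5c=5c, 00⊕5c=5c, 00⊕5c=5c, 00⊕5c=5c, 00⊕5c=5c.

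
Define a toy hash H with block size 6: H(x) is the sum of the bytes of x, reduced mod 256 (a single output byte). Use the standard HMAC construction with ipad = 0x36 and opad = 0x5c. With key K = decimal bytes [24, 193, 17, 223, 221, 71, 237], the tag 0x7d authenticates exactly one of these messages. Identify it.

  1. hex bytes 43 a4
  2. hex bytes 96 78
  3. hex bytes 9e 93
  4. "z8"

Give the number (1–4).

3

Key decimal bytes [24, 193, 17, 223, 221, 71, 237] = 18 c1 11 df dd 47 ed is 7 bytes > B = 6, so hash it first: H(key) = da, then zero-pad to 6 bytes: K' = da 00 00 00 00 00.
K' ⊕ ipad = ec 36 36 36 36 36; K' ⊕ opad = 86 5c 5c 5c 5c 5c.
m1: inner = H(ec 36 36 36 36 36 43 a4) = e1; tag = H(86 5c 5c 5c 5c 5c e1) = 33
m2: inner = H(ec 36 36 36 36 36 96 78) = 08; tag = H(86 5c 5c 5c 5c 5c 08) = 5a
m3: inner = H(ec 36 36 36 36 36 9e 93) = 2b; tag = H(86 5c 5c 5c 5c 5c 2b) = 7d ← matches
m4: inner = H(ec 36 36 36 36 36 7a 38) = ac; tag = H(86 5c 5c 5c 5c 5c ac) = fe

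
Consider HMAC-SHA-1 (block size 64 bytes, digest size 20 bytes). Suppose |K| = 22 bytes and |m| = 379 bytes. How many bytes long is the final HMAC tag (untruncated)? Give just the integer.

The tag is one SHA-1 digest: 20 bytes.

20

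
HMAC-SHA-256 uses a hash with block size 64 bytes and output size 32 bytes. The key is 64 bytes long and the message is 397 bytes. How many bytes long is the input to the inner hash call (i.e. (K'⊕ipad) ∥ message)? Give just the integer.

461

Key is 64 ≤ 64 bytes, zero-padded: |K'| = 64.
Inner input = (K'⊕ipad) ∥ m → 64 + 397 = 461 bytes.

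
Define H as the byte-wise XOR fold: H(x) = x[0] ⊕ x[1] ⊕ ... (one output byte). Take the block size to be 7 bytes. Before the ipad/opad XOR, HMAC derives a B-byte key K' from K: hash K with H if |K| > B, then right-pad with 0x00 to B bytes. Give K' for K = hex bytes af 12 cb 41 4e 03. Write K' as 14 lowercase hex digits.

af12cb414e0300

Key hex bytes af 12 cb 41 4e 03 is 6 bytes ≤ B = 7; zero-pad to 7 bytes: K' = af 12 cb 41 4e 03 00.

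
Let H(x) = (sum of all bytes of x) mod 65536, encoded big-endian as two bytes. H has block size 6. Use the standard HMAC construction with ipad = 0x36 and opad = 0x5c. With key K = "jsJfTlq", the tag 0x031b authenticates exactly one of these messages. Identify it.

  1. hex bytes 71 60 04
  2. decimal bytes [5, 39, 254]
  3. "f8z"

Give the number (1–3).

Key "jsJfTlq" = 6a 73 4a 66 54 6c 71 is 7 bytes > B = 6, so hash it first: H(key) = 02 be, then zero-pad to 6 bytes: K' = 02 be 00 00 00 00.
K' ⊕ ipad = 34 88 36 36 36 36; K' ⊕ opad = 5e e2 5c 5c 5c 5c.
m1: inner = H(34 88 36 36 36 36 71 60 04) = 02 69; tag = H(5e e2 5c 5c 5c 5c 02 69) = 031b ← matches
m2: inner = H(34 88 36 36 36 36 05 27 fe) = 02 be; tag = H(5e e2 5c 5c 5c 5c 02 be) = 0370
m3: inner = H(34 88 36 36 36 36 66 38 7a) = 02 ac; tag = H(5e e2 5c 5c 5c 5c 02 ac) = 035e

1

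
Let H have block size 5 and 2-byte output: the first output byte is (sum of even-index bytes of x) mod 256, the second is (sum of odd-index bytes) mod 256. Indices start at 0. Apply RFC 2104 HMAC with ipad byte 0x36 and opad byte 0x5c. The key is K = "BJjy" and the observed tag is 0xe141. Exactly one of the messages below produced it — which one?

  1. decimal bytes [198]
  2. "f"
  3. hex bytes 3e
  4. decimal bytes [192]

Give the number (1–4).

2

Key "BJjy" = 42 4a 6a 79 is 4 bytes ≤ B = 5; zero-pad to 5 bytes: K' = 42 4a 6a 79 00.
K' ⊕ ipad = 74 7c 5c 4f 36; K' ⊕ opad = 1e 16 36 25 5c.
m1: inner = H(74 7c 5c 4f 36 c6) = 06 91; tag = H(1e 16 36 25 5c 06 91) = 4141
m2: inner = H(74 7c 5c 4f 36 66) = 06 31; tag = H(1e 16 36 25 5c 06 31) = e141 ← matches
m3: inner = H(74 7c 5c 4f 36 3e) = 06 09; tag = H(1e 16 36 25 5c 06 09) = b941
m4: inner = H(74 7c 5c 4f 36 c0) = 06 8b; tag = H(1e 16 36 25 5c 06 8b) = 3b41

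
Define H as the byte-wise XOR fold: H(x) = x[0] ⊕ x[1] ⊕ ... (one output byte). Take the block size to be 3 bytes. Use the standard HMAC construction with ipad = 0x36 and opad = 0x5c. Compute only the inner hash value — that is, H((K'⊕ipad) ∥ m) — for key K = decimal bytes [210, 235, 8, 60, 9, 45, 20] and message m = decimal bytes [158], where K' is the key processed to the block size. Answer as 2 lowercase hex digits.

95

Key decimal bytes [210, 235, 8, 60, 9, 45, 20] = d2 eb 08 3c 09 2d 14 is 7 bytes > B = 3, so hash it first: H(key) = 3d, then zero-pad to 3 bytes: K' = 3d 00 00.
K' ⊕ ipad = 0b 36 36.
Inner input = 0b 36 36 ∥ 9e.
Inner hash: XOR 0b⊕36⊕36⊕9e = 95.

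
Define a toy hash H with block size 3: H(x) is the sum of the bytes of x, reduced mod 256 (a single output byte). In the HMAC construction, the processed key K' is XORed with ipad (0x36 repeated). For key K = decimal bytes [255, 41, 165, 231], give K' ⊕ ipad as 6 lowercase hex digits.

Key decimal bytes [255, 41, 165, 231] = ff 29 a5 e7 is 4 bytes > B = 3, so hash it first: H(key) = b4, then zero-pad to 3 bytes: K' = b4 00 00.
XOR each byte with 0x36: b4⊕36=82, 00⊕36=36, 00⊕36=36.

823636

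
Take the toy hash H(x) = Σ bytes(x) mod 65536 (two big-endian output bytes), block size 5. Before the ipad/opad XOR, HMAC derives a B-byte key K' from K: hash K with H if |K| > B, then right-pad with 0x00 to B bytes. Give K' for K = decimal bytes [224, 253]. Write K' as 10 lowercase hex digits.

Key decimal bytes [224, 253] = e0 fd is 2 bytes ≤ B = 5; zero-pad to 5 bytes: K' = e0 fd 00 00 00.

e0fd000000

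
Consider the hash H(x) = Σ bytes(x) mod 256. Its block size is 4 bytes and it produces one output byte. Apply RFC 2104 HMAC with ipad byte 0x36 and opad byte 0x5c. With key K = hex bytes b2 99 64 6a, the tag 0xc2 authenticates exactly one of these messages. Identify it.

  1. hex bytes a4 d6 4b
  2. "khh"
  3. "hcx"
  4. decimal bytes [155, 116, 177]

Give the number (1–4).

4

Key hex bytes b2 99 64 6a is exactly B = 4 bytes: K' = b2 99 64 6a.
K' ⊕ ipad = 84 af 52 5c; K' ⊕ opad = ee c5 38 36.
m1: inner = H(84 af 52 5c a4 d6 4b) = a6; tag = H(ee c5 38 36 a6) = c7
m2: inner = H(84 af 52 5c 6b 68 68) = 1c; tag = H(ee c5 38 36 1c) = 3d
m3: inner = H(84 af 52 5c 68 63 78) = 24; tag = H(ee c5 38 36 24) = 45
m4: inner = H(84 af 52 5c 9b 74 b1) = a1; tag = H(ee c5 38 36 a1) = c2 ← matches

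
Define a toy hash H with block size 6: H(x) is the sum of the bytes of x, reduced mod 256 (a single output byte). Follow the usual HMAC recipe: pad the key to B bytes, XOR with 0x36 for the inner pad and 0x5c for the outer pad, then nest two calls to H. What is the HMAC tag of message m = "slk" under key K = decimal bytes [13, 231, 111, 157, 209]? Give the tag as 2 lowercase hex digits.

60

Key decimal bytes [13, 231, 111, 157, 209] = 0d e7 6f 9d d1 is 5 bytes ≤ B = 6; zero-pad to 6 bytes: K' = 0d e7 6f 9d d1 00.
K' ⊕ ipad = 3b d1 59 ab e7 36.  K' ⊕ opad = 51 bb 33 c1 8d 5c.
Inner input = (K'⊕ipad) ∥ m = 3b d1 59 ab e7 36 ∥ 73 6c 6b.
Inner hash: sum = 59+209+89+171+231+54+115+108+107 = 1143; mod 256 = 119 → 77.
Outer input = (K'⊕opad) ∥ inner = 51 bb 33 c1 8d 5c ∥ 77.
Outer hash (tag): sum = 81+187+51+193+141+92+119 = 864; mod 256 = 96 → 60.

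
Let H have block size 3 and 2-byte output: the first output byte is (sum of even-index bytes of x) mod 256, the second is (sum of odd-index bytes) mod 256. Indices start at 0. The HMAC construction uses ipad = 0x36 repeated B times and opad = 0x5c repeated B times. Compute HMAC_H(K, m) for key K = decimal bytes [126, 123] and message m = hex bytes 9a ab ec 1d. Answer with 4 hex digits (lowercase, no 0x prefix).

Key decimal bytes [126, 123] = 7e 7b is 2 bytes ≤ B = 3; zero-pad to 3 bytes: K' = 7e 7b 00.
K' ⊕ ipad = 48 4d 36.  K' ⊕ opad = 22 27 5c.
Inner input = (K'⊕ipad) ∥ m = 48 4d 36 ∥ 9a ab ec 1d.
Inner hash: even-index sum = 326 mod 256 = 70; odd-index sum = 467 mod 256 = 211 → 46 d3.
Outer input = (K'⊕opad) ∥ inner = 22 27 5c ∥ 46 d3.
Outer hash (tag): even-index sum = 337 mod 256 = 81; odd-index sum = 109 mod 256 = 109 → 51 6d.

516d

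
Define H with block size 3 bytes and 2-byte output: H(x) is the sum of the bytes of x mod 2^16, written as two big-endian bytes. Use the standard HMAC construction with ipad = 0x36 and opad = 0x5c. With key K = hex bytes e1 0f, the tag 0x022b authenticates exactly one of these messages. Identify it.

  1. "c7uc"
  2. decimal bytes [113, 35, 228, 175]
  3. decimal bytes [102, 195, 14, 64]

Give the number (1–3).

Key hex bytes e1 0f is 2 bytes ≤ B = 3; zero-pad to 3 bytes: K' = e1 0f 00.
K' ⊕ ipad = d7 39 36; K' ⊕ opad = bd 53 5c.
m1: inner = H(d7 39 36 63 37 75 63) = 02 b8; tag = H(bd 53 5c 02 b8) = 0226
m2: inner = H(d7 39 36 71 23 e4 af) = 03 6d; tag = H(bd 53 5c 03 6d) = 01dc
m3: inner = H(d7 39 36 66 c3 0e 40) = 02 bd; tag = H(bd 53 5c 02 bd) = 022b ← matches

3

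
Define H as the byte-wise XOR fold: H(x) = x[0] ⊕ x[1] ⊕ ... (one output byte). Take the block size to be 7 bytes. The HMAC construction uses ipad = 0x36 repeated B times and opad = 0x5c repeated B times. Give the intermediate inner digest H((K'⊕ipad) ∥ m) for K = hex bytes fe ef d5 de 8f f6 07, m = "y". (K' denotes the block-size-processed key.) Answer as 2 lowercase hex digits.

Key hex bytes fe ef d5 de 8f f6 07 is exactly B = 7 bytes: K' = fe ef d5 de 8f f6 07.
K' ⊕ ipad = c8 d9 e3 e8 b9 c0 31.
Inner input = c8 d9 e3 e8 b9 c0 31 ∥ 79.
Inner hash: XOR c8⊕d9⊕e3⊕e8⊕b9⊕c0⊕31⊕79 = 2b.

2b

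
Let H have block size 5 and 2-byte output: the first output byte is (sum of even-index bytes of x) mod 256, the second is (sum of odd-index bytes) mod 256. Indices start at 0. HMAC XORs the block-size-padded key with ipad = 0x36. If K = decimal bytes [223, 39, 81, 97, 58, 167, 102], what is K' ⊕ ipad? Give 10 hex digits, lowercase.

Key decimal bytes [223, 39, 81, 97, 58, 167, 102] = df 27 51 61 3a a7 66 is 7 bytes > B = 5, so hash it first: H(key) = d0 2f, then zero-pad to 5 bytes: K' = d0 2f 00 00 00.
XOR each byte with 0x36: d0⊕36=e6, 2f⊕36=19, 00⊕36=36, 00⊕36=36, 00⊕36=36.

e619363636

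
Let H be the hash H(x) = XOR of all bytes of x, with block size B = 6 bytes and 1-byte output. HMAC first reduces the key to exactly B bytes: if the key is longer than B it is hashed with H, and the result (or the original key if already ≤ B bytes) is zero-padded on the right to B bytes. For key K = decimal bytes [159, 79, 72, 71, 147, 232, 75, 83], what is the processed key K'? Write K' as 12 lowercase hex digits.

bc0000000000

|K| = 8 > B = 6, so first hash the key.
H(K): XOR 9f⊕4f⊕48⊕47⊕93⊕e8⊕4b⊕53 = bc.
Zero-pad H(K) = bc to 6 bytes: K' = bc 00 00 00 00 00.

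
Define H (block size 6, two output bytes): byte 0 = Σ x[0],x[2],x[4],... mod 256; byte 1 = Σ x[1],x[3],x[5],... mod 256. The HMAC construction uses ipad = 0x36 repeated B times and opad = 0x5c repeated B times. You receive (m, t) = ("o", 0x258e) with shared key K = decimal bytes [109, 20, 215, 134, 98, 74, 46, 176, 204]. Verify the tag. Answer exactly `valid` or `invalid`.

valid

Key decimal bytes [109, 20, 215, 134, 98, 74, 46, 176, 204] = 6d 14 d7 86 62 4a 2e b0 cc is 9 bytes > B = 6, so hash it first: H(key) = a0 94, then zero-pad to 6 bytes: K' = a0 94 00 00 00 00.
K' ⊕ ipad = 96 a2 36 36 36 36; K' ⊕ opad = fc c8 5c 5c 5c 5c.
Inner hash: even-index sum = 369 mod 256 = 113; odd-index sum = 270 mod 256 = 14 → 71 0e.
Outer hash (recomputed tag): even-index sum = 549 mod 256 = 37; odd-index sum = 398 mod 256 = 142 → 25 8e.
Recomputed tag = 258e; claimed = 258e → match.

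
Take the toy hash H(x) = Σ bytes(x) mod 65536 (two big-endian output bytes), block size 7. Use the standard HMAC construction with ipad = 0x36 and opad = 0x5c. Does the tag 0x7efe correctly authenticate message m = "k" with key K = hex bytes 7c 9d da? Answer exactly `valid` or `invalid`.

Key hex bytes 7c 9d da is 3 bytes ≤ B = 7; zero-pad to 7 bytes: K' = 7c 9d da 00 00 00 00.
K' ⊕ ipad = 4a ab ec 36 36 36 36; K' ⊕ opad = 20 c1 86 5c 5c 5c 5c.
Inner hash: sum = 74+171+236+54+54+54+54+107 = 804 → 03 24.
Outer hash (recomputed tag): sum = 32+193+134+92+92+92+92+3+36 = 766 → 02 fe.
Recomputed tag = 02fe; claimed = 7efe → mismatch.

invalid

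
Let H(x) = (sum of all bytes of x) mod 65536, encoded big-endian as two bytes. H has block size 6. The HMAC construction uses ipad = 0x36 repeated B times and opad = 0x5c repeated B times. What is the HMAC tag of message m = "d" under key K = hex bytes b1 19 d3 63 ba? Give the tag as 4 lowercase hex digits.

035b

Key hex bytes b1 19 d3 63 ba is 5 bytes ≤ B = 6; zero-pad to 6 bytes: K' = b1 19 d3 63 ba 00.
K' ⊕ ipad = 87 2f e5 55 8c 36.  K' ⊕ opad = ed 45 8f 3f e6 5c.
Inner input = (K'⊕ipad) ∥ m = 87 2f e5 55 8c 36 ∥ 64.
Inner hash: sum = 135+47+229+85+140+54+100 = 790 → 03 16.
Outer input = (K'⊕opad) ∥ inner = ed 45 8f 3f e6 5c ∥ 03 16.
Outer hash (tag): sum = 237+69+143+63+230+92+3+22 = 859 → 03 5b.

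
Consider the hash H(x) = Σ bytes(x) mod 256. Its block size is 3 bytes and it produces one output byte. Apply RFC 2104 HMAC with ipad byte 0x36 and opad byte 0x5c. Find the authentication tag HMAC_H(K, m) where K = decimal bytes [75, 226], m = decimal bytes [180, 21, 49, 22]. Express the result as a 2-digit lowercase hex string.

c8

Key decimal bytes [75, 226] = 4b e2 is 2 bytes ≤ B = 3; zero-pad to 3 bytes: K' = 4b e2 00.
K' ⊕ ipad = 7d d4 36.  K' ⊕ opad = 17 be 5c.
Inner input = (K'⊕ipad) ∥ m = 7d d4 36 ∥ b4 15 31 16.
Inner hash: sum = 125+212+54+180+21+49+22 = 663; mod 256 = 151 → 97.
Outer input = (K'⊕opad) ∥ inner = 17 be 5c ∥ 97.
Outer hash (tag): sum = 23+190+92+151 = 456; mod 256 = 200 → c8.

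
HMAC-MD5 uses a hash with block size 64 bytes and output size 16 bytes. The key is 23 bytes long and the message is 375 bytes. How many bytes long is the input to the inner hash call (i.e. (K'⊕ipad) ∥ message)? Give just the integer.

Key is 23 ≤ 64 bytes, zero-padded: |K'| = 64.
Inner input = (K'⊕ipad) ∥ m → 64 + 375 = 439 bytes.

439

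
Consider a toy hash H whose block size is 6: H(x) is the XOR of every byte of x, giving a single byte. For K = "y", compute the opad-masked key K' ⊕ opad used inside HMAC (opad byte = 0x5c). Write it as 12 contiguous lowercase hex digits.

Key "y" = 79 is 1 byte ≤ B = 6; zero-pad to 6 bytes: K' = 79 00 00 00 00 00.
XOR each byte with 0x5c: 79⊕5c=25, 00⊕5c=5c, 00⊕5c=5c, 00⊕5c=5c, 00⊕5c=5c, 00⊕5c=5c.

255c5c5c5c5c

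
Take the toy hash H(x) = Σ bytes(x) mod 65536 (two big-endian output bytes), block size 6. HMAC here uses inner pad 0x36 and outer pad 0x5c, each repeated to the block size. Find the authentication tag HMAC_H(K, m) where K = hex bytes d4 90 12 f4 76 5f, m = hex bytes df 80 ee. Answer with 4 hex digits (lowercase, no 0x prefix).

Key hex bytes d4 90 12 f4 76 5f is exactly B = 6 bytes: K' = d4 90 12 f4 76 5f.
K' ⊕ ipad = e2 a6 24 c2 40 69.  K' ⊕ opad = 88 cc 4e a8 2a 03.
Inner input = (K'⊕ipad) ∥ m = e2 a6 24 c2 40 69 ∥ df 80 ee.
Inner hash: sum = 226+166+36+194+64+105+223+128+238 = 1380 → 05 64.
Outer input = (K'⊕opad) ∥ inner = 88 cc 4e a8 2a 03 ∥ 05 64.
Outer hash (tag): sum = 136+204+78+168+42+3+5+100 = 736 → 02 e0.

02e0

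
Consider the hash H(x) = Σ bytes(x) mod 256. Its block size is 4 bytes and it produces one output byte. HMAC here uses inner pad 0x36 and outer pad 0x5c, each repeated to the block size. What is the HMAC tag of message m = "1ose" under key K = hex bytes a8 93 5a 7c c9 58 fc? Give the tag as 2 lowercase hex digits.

Key hex bytes a8 93 5a 7c c9 58 fc is 7 bytes > B = 4, so hash it first: H(key) = 2e, then zero-pad to 4 bytes: K' = 2e 00 00 00.
K' ⊕ ipad = 18 36 36 36.  K' ⊕ opad = 72 5c 5c 5c.
Inner input = (K'⊕ipad) ∥ m = 18 36 36 36 ∥ 31 6f 73 65.
Inner hash: sum = 24+54+54+54+49+111+115+101 = 562; mod 256 = 50 → 32.
Outer input = (K'⊕opad) ∥ inner = 72 5c 5c 5c ∥ 32.
Outer hash (tag): sum = 114+92+92+92+50 = 440; mod 256 = 184 → b8.

b8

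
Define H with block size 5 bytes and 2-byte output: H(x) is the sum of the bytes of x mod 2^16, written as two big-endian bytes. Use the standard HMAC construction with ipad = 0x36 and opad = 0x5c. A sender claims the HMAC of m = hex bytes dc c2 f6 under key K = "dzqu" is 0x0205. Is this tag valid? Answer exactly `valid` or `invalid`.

valid

Key "dzqu" = 64 7a 71 75 is 4 bytes ≤ B = 5; zero-pad to 5 bytes: K' = 64 7a 71 75 00.
K' ⊕ ipad = 52 4c 47 43 36; K' ⊕ opad = 38 26 2d 29 5c.
Inner hash: sum = 82+76+71+67+54+220+194+246 = 1010 → 03 f2.
Outer hash (recomputed tag): sum = 56+38+45+41+92+3+242 = 517 → 02 05.
Recomputed tag = 0205; claimed = 0205 → match.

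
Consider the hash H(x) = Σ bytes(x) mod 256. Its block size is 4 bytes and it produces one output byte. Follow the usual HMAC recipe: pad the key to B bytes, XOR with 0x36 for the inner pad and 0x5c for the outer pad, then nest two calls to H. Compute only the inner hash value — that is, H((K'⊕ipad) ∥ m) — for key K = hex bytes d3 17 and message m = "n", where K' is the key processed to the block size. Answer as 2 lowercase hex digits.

e0

Key hex bytes d3 17 is 2 bytes ≤ B = 4; zero-pad to 4 bytes: K' = d3 17 00 00.
K' ⊕ ipad = e5 21 36 36.
Inner input = e5 21 36 36 ∥ 6e.
Inner hash: sum = 229+33+54+54+110 = 480; mod 256 = 224 → e0.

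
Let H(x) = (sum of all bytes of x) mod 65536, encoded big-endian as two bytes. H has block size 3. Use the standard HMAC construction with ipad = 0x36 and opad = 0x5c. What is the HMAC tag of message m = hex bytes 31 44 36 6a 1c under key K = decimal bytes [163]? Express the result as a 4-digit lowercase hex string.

Key decimal bytes [163] = a3 is 1 byte ≤ B = 3; zero-pad to 3 bytes: K' = a3 00 00.
K' ⊕ ipad = 95 36 36.  K' ⊕ opad = ff 5c 5c.
Inner input = (K'⊕ipad) ∥ m = 95 36 36 ∥ 31 44 36 6a 1c.
Inner hash: sum = 149+54+54+49+68+54+106+28 = 562 → 02 32.
Outer input = (K'⊕opad) ∥ inner = ff 5c 5c ∥ 02 32.
Outer hash (tag): sum = 255+92+92+2+50 = 491 → 01 eb.

01eb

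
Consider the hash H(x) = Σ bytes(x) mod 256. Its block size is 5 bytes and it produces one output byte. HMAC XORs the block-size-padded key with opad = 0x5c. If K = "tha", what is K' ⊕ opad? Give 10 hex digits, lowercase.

28343d5c5c

Key "tha" = 74 68 61 is 3 bytes ≤ B = 5; zero-pad to 5 bytes: K' = 74 68 61 00 00.
XOR each byte with 0x5c: 74⊕5c=28, 68⊕5c=34, 61⊕5c=3d, 00⊕5c=5c, 00⊕5c=5c.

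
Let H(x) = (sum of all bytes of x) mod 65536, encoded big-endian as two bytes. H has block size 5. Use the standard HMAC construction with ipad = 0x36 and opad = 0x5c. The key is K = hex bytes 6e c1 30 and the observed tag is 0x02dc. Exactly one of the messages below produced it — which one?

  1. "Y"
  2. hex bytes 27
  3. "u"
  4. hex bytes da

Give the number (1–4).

Key hex bytes 6e c1 30 is 3 bytes ≤ B = 5; zero-pad to 5 bytes: K' = 6e c1 30 00 00.
K' ⊕ ipad = 58 f7 06 36 36; K' ⊕ opad = 32 9d 6c 5c 5c.
m1: inner = H(58 f7 06 36 36 59) = 02 1a; tag = H(32 9d 6c 5c 5c 02 1a) = 020f
m2: inner = H(58 f7 06 36 36 27) = 01 e8; tag = H(32 9d 6c 5c 5c 01 e8) = 02dc ← matches
m3: inner = H(58 f7 06 36 36 75) = 02 36; tag = H(32 9d 6c 5c 5c 02 36) = 022b
m4: inner = H(58 f7 06 36 36 da) = 02 9b; tag = H(32 9d 6c 5c 5c 02 9b) = 0290

2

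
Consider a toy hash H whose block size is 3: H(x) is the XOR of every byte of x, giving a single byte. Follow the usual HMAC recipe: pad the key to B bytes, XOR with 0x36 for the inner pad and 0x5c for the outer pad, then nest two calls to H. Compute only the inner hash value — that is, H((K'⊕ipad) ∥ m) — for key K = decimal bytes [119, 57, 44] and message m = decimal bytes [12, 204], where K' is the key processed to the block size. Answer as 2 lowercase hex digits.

94

Key decimal bytes [119, 57, 44] = 77 39 2c is exactly B = 3 bytes: K' = 77 39 2c.
K' ⊕ ipad = 41 0f 1a.
Inner input = 41 0f 1a ∥ 0c cc.
Inner hash: XOR 41⊕0f⊕1a⊕0c⊕cc = 94.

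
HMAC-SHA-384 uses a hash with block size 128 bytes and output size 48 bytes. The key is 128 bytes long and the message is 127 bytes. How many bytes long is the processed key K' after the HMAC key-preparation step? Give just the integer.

Key is 128 ≤ 128 bytes, zero-padded: |K'| = 128.

128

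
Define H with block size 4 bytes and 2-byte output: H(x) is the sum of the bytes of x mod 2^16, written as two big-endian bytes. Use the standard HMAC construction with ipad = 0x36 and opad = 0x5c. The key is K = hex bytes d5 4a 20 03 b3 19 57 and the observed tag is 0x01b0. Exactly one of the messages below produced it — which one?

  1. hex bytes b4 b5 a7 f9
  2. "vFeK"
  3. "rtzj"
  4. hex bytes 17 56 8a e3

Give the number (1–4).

Key hex bytes d5 4a 20 03 b3 19 57 is 7 bytes > B = 4, so hash it first: H(key) = 02 65, then zero-pad to 4 bytes: K' = 02 65 00 00.
K' ⊕ ipad = 34 53 36 36; K' ⊕ opad = 5e 39 5c 5c.
m1: inner = H(34 53 36 36 b4 b5 a7 f9) = 03 fc; tag = H(5e 39 5c 5c 03 fc) = 024e
m2: inner = H(34 53 36 36 76 46 65 4b) = 02 5f; tag = H(5e 39 5c 5c 02 5f) = 01b0 ← matches
m3: inner = H(34 53 36 36 72 74 7a 6a) = 02 bd; tag = H(5e 39 5c 5c 02 bd) = 020e
m4: inner = H(34 53 36 36 17 56 8a e3) = 02 cd; tag = H(5e 39 5c 5c 02 cd) = 021e

2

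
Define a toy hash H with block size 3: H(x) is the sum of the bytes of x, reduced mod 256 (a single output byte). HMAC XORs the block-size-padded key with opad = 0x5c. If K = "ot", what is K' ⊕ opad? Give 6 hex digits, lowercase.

Key "ot" = 6f 74 is 2 bytes ≤ B = 3; zero-pad to 3 bytes: K' = 6f 74 00.
XOR each byte with 0x5c: 6f⊕5c=33, 74⊕5c=28, 00⊕5c=5c.

33285c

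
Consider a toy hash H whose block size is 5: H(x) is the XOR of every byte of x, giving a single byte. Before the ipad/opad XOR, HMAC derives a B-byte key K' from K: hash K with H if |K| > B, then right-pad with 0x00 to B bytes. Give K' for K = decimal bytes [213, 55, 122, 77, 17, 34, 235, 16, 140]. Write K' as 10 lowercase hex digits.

|K| = 9 > B = 5, so first hash the key.
H(K): XOR d5⊕37⊕7a⊕4d⊕11⊕22⊕eb⊕10⊕8c = 91.
Zero-pad H(K) = 91 to 5 bytes: K' = 91 00 00 00 00.

9100000000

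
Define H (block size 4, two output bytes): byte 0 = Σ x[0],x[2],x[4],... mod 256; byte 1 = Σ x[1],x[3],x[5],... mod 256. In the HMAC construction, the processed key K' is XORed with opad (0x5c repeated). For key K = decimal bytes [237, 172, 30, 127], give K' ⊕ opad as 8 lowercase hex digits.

b1f04223

Key decimal bytes [237, 172, 30, 127] = ed ac 1e 7f is exactly B = 4 bytes: K' = ed ac 1e 7f.
XOR each byte with 0x5c: ed⊕5c=b1, ac⊕5c=f0, 1e⊕5c=42, 7f⊕5c=23.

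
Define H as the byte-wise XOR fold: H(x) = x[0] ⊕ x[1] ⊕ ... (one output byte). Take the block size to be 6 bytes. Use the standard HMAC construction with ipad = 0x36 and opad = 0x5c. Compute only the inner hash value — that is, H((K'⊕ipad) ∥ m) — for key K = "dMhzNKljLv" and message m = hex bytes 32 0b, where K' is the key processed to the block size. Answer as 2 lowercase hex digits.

3b

Key "dMhzNKljLv" = 64 4d 68 7a 4e 4b 6c 6a 4c 76 is 10 bytes > B = 6, so hash it first: H(key) = 02, then zero-pad to 6 bytes: K' = 02 00 00 00 00 00.
K' ⊕ ipad = 34 36 36 36 36 36.
Inner input = 34 36 36 36 36 36 ∥ 32 0b.
Inner hash: XOR 34⊕36⊕36⊕36⊕36⊕36⊕32⊕0b = 3b.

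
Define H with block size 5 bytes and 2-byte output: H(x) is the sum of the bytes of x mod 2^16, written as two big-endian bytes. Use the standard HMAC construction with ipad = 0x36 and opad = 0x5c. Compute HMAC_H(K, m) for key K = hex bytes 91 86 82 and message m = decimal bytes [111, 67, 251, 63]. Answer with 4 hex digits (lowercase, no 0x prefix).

03a4

Key hex bytes 91 86 82 is 3 bytes ≤ B = 5; zero-pad to 5 bytes: K' = 91 86 82 00 00.
K' ⊕ ipad = a7 b0 b4 36 36.  K' ⊕ opad = cd da de 5c 5c.
Inner input = (K'⊕ipad) ∥ m = a7 b0 b4 36 36 ∥ 6f 43 fb 3f.
Inner hash: sum = 167+176+180+54+54+111+67+251+63 = 1123 → 04 63.
Outer input = (K'⊕opad) ∥ inner = cd da de 5c 5c ∥ 04 63.
Outer hash (tag): sum = 205+218+222+92+92+4+99 = 932 → 03 a4.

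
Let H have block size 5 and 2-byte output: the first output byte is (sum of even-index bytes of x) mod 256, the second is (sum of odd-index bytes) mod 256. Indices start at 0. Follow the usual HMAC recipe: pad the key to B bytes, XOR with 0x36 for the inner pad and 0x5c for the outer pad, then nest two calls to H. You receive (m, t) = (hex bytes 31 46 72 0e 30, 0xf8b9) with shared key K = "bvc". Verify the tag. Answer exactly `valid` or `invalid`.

Key "bvc" = 62 76 63 is 3 bytes ≤ B = 5; zero-pad to 5 bytes: K' = 62 76 63 00 00.
K' ⊕ ipad = 54 40 55 36 36; K' ⊕ opad = 3e 2a 3f 5c 5c.
Inner hash: even-index sum = 307 mod 256 = 51; odd-index sum = 329 mod 256 = 73 → 33 49.
Outer hash (recomputed tag): even-index sum = 290 mod 256 = 34; odd-index sum = 185 mod 256 = 185 → 22 b9.
Recomputed tag = 22b9; claimed = f8b9 → mismatch.

invalid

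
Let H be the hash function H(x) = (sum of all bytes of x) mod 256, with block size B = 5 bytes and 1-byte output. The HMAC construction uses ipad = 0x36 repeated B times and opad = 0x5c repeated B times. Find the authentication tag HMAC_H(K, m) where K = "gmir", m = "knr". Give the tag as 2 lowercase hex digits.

Key "gmir" = 67 6d 69 72 is 4 bytes ≤ B = 5; zero-pad to 5 bytes: K' = 67 6d 69 72 00.
K' ⊕ ipad = 51 5b 5f 44 36.  K' ⊕ opad = 3b 31 35 2e 5c.
Inner input = (K'⊕ipad) ∥ m = 51 5b 5f 44 36 ∥ 6b 6e 72.
Inner hash: sum = 81+91+95+68+54+107+110+114 = 720; mod 256 = 208 → d0.
Outer input = (K'⊕opad) ∥ inner = 3b 31 35 2e 5c ∥ d0.
Outer hash (tag): sum = 59+49+53+46+92+208 = 507; mod 256 = 251 → fb.

fb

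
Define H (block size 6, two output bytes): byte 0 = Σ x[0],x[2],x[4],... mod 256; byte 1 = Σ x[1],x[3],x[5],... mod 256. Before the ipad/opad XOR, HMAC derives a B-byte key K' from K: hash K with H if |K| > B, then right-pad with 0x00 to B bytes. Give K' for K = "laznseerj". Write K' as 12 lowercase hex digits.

|K| = 9 > B = 6, so first hash the key.
H(K): even-index sum = 552 mod 256 = 40; odd-index sum = 422 mod 256 = 166 → 28 a6.
Zero-pad H(K) = 28 a6 to 6 bytes: K' = 28 a6 00 00 00 00.

28a600000000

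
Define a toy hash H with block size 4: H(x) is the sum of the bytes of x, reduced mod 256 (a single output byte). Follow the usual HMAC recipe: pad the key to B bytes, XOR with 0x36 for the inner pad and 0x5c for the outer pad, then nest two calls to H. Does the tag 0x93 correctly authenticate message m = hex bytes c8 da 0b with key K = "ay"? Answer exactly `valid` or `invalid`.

invalid

Key "ay" = 61 79 is 2 bytes ≤ B = 4; zero-pad to 4 bytes: K' = 61 79 00 00.
K' ⊕ ipad = 57 4f 36 36; K' ⊕ opad = 3d 25 5c 5c.
Inner hash: sum = 87+79+54+54+200+218+11 = 703; mod 256 = 191 → bf.
Outer hash (recomputed tag): sum = 61+37+92+92+191 = 473; mod 256 = 217 → d9.
Recomputed tag = d9; claimed = 93 → mismatch.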